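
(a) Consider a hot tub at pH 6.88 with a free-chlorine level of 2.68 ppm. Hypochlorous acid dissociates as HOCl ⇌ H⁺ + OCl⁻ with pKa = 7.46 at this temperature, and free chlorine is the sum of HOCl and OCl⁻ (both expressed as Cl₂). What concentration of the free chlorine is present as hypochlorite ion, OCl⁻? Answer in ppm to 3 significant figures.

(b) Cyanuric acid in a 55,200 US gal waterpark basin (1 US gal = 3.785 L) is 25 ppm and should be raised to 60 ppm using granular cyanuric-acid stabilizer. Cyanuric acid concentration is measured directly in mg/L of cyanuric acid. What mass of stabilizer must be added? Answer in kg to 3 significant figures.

(a) [OCl⁻]/[HOCl] = 10^(pH − pKa) = 10^(6.88 − 7.46) = 10^-0.58 = 0.263.
(a) Fraction as HOCl = 1 / (1 + 0.263) = 0.7917.
(a) OCl⁻ = (1 − 0.7917) × 2.68 ppm = 0.5581 ppm.

(b) Volume: 55,200 US gal × 3.785 L/gal = 208,932 L.
(b) CYA to add: (60 − 25) = 35 mg/L × 208,932 L = 7313 g cyanuric acid.

(a) 0.558 ppm; (b) 7.31 kg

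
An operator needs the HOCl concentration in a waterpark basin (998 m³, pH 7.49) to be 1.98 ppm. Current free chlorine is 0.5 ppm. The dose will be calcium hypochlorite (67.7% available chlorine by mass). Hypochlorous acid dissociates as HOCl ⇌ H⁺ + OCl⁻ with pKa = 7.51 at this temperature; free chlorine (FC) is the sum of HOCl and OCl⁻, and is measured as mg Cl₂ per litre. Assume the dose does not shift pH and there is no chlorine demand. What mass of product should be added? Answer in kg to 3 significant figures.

Volume: 998 m³ = 998,000 L.
[OCl⁻]/[HOCl] = 10^(pH − pKa) = 10^(7.49 − 7.51) = 0.955; fraction as HOCl = 1/(1 + 0.955) = 0.5115.
Free chlorine required for 1.98 ppm HOCl: 1.98 / 0.5115 = 3.871 ppm.
FC to add: 3.871 − 0.5 = 3.371 mg/L as Cl₂.
Cl₂ equivalent: 3.371 mg/L × 998,000 L = 3364 g.
Product at 67.7% available Cl: 3364 / 0.677 = 4969 g.

4.97 kg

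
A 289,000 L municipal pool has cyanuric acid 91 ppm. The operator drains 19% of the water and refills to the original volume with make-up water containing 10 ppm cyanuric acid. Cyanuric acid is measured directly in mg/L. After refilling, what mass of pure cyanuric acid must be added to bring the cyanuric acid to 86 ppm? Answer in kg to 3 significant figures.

3.00 kg

After draining 19% and refilling: 91 × 0.81 + 10 × 0.19 = 75.61 ppm.
Deficit to target: 86 − 75.61 = 10.39 mg/L.
Mass: 10.39 mg/L × 289,000 L = 3003 g cyanuric acid.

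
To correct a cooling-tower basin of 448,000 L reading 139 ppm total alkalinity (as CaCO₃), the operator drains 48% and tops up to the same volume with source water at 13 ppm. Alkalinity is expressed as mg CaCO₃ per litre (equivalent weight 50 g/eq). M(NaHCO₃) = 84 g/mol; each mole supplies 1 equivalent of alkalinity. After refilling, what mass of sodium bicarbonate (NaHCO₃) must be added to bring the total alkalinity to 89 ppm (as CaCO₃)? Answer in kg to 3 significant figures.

7.89 kg

After draining 48% and refilling: 139 × 0.52 + 13 × 0.48 = 78.52 ppm.
Deficit to target: 89 − 78.52 = 10.48 mg/L.
As CaCO₃: 10.48 mg/L × 448,000 L = 4695 g; ÷ 50 g/eq ÷ 1 = 93.9 mol NaHCO₃.
Mass: 93.9 × 84 = 7888 g.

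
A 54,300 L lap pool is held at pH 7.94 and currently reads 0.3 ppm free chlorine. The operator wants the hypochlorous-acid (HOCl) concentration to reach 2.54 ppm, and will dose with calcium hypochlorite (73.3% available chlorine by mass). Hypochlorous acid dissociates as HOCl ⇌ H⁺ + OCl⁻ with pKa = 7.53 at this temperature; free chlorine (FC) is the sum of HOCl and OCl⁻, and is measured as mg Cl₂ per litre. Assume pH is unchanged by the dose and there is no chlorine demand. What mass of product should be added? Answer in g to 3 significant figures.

650 g

[OCl⁻]/[HOCl] = 10^(pH − pKa) = 10^(7.94 − 7.53) = 2.57; fraction as HOCl = 1/(1 + 2.57) = 0.2801.
Free chlorine required for 2.54 ppm HOCl: 2.54 / 0.2801 = 9.069 ppm.
FC to add: 9.069 − 0.3 = 8.769 mg/L as Cl₂.
Cl₂ equivalent: 8.769 mg/L × 54,300 L = 476.1 g.
Product at 73.3% available Cl: 476.1 / 0.733 = 649.6 g.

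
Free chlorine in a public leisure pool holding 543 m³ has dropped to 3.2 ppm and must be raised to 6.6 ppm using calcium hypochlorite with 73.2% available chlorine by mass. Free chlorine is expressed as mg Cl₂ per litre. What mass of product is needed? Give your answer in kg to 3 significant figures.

2.52 kg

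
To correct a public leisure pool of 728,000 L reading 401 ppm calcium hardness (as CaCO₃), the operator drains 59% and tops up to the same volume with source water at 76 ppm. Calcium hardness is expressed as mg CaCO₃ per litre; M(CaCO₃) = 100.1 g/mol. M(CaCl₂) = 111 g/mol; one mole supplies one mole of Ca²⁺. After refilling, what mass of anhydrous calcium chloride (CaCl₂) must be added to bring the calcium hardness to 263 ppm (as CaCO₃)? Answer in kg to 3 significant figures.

43.4 kg

After draining 59% and refilling: 401 × 0.41 + 76 × 0.59 = 209.25 ppm.
Deficit to target: 263 − 209.25 = 53.75 mg/L.
As CaCO₃: 53.75 mg/L × 728,000 L = 39,130 g; ÷ 100.1 = 390.9 mol Ca²⁺.
Mass: 390.9 × 111 = 43,390 g.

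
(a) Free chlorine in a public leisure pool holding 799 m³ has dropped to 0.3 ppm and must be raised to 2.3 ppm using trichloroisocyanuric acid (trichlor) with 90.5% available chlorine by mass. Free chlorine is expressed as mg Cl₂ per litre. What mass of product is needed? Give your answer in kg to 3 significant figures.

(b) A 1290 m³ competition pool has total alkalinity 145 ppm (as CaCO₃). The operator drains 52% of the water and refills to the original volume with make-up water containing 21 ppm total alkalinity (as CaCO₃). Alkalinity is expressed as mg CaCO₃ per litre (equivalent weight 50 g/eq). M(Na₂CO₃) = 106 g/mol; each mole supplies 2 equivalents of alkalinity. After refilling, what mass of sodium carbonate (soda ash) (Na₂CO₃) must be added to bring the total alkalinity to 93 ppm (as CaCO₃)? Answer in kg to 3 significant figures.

(a) 1.77 kg; (b) 17.1 kg

(a) Volume: 799 m³ = 799,000 L.
(a) Chlorine deficit: 2.3 − 0.3 = 2 ppm = 2 mg/L as Cl₂.
(a) Cl₂ equivalent needed: 2 mg/L × 799,000 L = 1,598,000 mg = 1598 g.
(a) Product at 90.5% available chlorine: 1598 / 0.905 = 1766 g.

(b) Volume: 1290 m³ = 1,290,000 L.
(b) After draining 52% and refilling: 145 × 0.48 + 21 × 0.52 = 80.52 ppm.
(b) Deficit to target: 93 − 80.52 = 12.48 mg/L.
(b) As CaCO₃: 12.48 mg/L × 1,290,000 L = 16,100 g; ÷ 50 g/eq ÷ 2 = 161 mol Na₂CO₃.
(b) Mass: 161 × 106 = 17,070 g.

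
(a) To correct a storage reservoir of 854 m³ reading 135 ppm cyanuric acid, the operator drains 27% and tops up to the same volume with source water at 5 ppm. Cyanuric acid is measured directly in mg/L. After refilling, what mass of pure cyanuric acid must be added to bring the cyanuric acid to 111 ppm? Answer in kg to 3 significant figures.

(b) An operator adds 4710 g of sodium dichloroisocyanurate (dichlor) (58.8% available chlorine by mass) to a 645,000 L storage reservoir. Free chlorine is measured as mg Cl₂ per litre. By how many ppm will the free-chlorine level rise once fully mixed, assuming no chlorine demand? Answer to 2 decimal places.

(a) Volume: 854 m³ = 854,000 L.
(a) After draining 27% and refilling: 135 × 0.73 + 5 × 0.27 = 99.9 ppm.
(a) Deficit to target: 111 − 99.9 = 11.1 mg/L.
(a) Mass: 11.1 mg/L × 854,000 L = 9479 g cyanuric acid.

(b) Available chlorine delivered: 4710 g × 0.588 = 2769 g as Cl₂.
(b) Concentration rise: 2769 g / 645,000 L = 4.294 mg/L = 4.29 ppm.

(a) 9.48 kg; (b) 4.29 ppm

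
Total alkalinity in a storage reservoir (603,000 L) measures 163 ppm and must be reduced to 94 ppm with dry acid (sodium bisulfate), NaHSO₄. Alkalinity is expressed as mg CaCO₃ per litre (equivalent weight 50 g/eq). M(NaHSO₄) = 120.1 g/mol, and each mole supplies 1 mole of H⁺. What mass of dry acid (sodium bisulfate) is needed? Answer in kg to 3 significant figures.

Alkalinity to neutralize: (163 − 94) = 69 mg/L as CaCO₃ × 603,000 L = 41,610 g as CaCO₃.
Equivalents of H⁺ required: 41,610 ÷ 50 g/eq = 832.1 eq = 832.1 mol NaHSO₄.
Mass of NaHSO₄: 832.1 × 120.1 = 99,940 g.

99.9 kg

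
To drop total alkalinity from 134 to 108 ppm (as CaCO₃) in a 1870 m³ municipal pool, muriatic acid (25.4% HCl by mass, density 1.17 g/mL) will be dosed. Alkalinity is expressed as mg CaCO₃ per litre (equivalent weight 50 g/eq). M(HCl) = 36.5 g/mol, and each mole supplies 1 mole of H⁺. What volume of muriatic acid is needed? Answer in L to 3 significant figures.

119 L

Volume: 1870 m³ = 1,870,000 L.
Alkalinity to neutralize: (134 − 108) = 26 mg/L as CaCO₃ × 1,870,000 L = 48,620 g as CaCO₃.
Equivalents of H⁺ required: 48,620 ÷ 50 g/eq = 972.4 eq = 972.4 mol HCl.
Mass of HCl: 972.4 × 36.5 = 35,490 g.
Mass of 25.4% solution: 35,490 / 0.254 = 139,700 g.
Volume: 139,700 g ÷ 1.17 g/mL = 119,400 mL.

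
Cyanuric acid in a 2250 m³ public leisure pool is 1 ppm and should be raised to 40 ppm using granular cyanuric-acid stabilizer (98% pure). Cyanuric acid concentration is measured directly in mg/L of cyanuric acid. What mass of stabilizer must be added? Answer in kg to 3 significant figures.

Volume: 2250 m³ = 2,250,000 L.
CYA to add: (40 − 1) = 39 mg/L × 2,250,000 L = 87,750 g cyanuric acid.
At 98% purity: 87,750 / 0.98 = 89,540 g product.

89.5 kg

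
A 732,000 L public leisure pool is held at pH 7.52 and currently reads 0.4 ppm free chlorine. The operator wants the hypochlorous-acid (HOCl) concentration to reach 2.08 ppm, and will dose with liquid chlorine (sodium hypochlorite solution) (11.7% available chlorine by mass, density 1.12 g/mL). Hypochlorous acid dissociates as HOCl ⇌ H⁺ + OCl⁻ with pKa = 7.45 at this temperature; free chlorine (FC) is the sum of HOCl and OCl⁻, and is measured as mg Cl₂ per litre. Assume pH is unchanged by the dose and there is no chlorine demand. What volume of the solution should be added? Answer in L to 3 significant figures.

23.0 L

[OCl⁻]/[HOCl] = 10^(pH − pKa) = 10^(7.52 − 7.45) = 1.175; fraction as HOCl = 1/(1 + 1.175) = 0.4598.
Free chlorine required for 2.08 ppm HOCl: 2.08 / 0.4598 = 4.524 ppm.
FC to add: 4.524 − 0.4 = 4.124 mg/L as Cl₂.
Cl₂ equivalent: 4.124 mg/L × 732,000 L = 3019 g.
Product at 11.7% available Cl: 3019 / 0.117 = 25,800 g.
Volume: 25,800 g ÷ 1.12 g/mL = 23,040 mL.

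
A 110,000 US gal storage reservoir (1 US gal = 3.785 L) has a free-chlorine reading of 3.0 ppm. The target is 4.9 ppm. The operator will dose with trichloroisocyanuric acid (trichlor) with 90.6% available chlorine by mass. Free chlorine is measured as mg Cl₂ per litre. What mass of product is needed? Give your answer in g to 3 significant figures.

Volume: 110,000 US gal × 3.785 L/gal = 416,350 L.
Chlorine deficit: 4.9 − 3.0 = 1.9 ppm = 1.9 mg/L as Cl₂.
Cl₂ equivalent needed: 1.9 mg/L × 416,350 L = 791,100 mg = 791.1 g.
Product at 90.6% available chlorine: 791.1 / 0.906 = 873.1 g.

873 g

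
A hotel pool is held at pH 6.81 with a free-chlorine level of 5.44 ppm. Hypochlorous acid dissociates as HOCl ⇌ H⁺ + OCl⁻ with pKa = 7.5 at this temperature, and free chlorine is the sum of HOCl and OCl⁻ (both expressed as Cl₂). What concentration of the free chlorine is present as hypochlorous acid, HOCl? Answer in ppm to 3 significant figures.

4.52 ppm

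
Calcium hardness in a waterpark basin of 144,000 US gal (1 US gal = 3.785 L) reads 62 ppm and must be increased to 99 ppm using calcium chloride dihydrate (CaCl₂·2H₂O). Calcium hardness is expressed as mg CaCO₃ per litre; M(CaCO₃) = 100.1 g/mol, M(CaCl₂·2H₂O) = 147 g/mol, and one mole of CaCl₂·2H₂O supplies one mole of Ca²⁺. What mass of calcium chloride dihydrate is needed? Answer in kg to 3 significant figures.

Volume: 144,000 US gal × 3.785 L/gal = 545,040 L.
Hardness to add: (99 − 62) = 37 mg/L as CaCO₃ × 545,040 L = 20,170 g as CaCO₃.
Moles of Ca²⁺ (1 mol Ca²⁺ ≡ 1 mol CaCO₃): 20,170 / 100.1 g/mol = 201.5 mol.
Mass of CaCl₂·2H₂O: 201.5 × 147 = 29,620 g.

29.6 kg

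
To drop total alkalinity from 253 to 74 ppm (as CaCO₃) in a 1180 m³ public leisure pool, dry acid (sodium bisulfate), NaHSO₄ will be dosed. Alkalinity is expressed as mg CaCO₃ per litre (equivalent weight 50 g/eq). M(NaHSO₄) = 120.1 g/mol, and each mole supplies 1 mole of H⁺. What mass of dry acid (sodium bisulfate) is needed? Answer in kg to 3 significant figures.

Volume: 1180 m³ = 1,180,000 L.
Alkalinity to neutralize: (253 − 74) = 179 mg/L as CaCO₃ × 1,180,000 L = 211,200 g as CaCO₃.
Equivalents of H⁺ required: 211,200 ÷ 50 g/eq = 4224 eq = 4224 mol NaHSO₄.
Mass of NaHSO₄: 4224 × 120.1 = 507,400 g.

507 kg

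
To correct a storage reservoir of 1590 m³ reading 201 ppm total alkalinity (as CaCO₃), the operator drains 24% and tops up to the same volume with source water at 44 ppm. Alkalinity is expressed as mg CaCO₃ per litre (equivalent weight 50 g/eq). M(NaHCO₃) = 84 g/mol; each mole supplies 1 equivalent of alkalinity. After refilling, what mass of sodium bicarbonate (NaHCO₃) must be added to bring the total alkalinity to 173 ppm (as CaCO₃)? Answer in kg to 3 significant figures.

Volume: 1590 m³ = 1,590,000 L.
After draining 24% and refilling: 201 × 0.76 + 44 × 0.24 = 163.32 ppm.
Deficit to target: 173 − 163.32 = 9.68 mg/L.
As CaCO₃: 9.68 mg/L × 1,590,000 L = 15,390 g; ÷ 50 g/eq ÷ 1 = 307.8 mol NaHCO₃.
Mass: 307.8 × 84 = 25,860 g.

25.9 kg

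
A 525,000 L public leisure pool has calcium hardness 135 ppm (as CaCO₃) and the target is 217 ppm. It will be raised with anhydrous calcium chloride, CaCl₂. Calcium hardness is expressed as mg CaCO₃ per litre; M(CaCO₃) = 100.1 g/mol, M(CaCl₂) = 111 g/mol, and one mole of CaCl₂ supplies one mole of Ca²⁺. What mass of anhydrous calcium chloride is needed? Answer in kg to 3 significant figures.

Hardness to add: (217 − 135) = 82 mg/L as CaCO₃ × 525,000 L = 43,050 g as CaCO₃.
Moles of Ca²⁺ (1 mol Ca²⁺ ≡ 1 mol CaCO₃): 43,050 / 100.1 g/mol = 430.1 mol.
Mass of CaCl₂: 430.1 × 111 = 47,740 g.

47.7 kg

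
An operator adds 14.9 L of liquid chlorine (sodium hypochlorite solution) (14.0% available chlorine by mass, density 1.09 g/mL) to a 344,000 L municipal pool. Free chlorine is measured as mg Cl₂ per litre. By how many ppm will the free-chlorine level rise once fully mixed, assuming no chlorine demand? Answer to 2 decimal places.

6.61 ppm

Mass of solution: 14.9 L × 1000 mL/L × 1.09 g/mL = 16,240 g.
Available chlorine delivered: 16,240 g × 0.14 = 2274 g as Cl₂.
Concentration rise: 2274 g / 344,000 L = 6.61 mg/L = 6.61 ppm.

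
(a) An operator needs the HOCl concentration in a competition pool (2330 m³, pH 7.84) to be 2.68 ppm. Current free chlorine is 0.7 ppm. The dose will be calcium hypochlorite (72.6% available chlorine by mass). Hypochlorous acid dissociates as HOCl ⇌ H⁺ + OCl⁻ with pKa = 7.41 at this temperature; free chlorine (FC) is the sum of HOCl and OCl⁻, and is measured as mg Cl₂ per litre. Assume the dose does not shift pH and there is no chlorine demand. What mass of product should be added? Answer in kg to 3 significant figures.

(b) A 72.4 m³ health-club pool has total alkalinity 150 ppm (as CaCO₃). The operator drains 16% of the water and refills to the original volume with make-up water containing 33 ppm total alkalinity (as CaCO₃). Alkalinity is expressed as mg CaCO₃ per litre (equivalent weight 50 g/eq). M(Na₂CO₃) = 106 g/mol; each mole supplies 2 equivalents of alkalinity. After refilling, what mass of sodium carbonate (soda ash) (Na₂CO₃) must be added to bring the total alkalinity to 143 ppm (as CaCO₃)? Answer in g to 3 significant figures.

(a) 29.5 kg; (b) 899 g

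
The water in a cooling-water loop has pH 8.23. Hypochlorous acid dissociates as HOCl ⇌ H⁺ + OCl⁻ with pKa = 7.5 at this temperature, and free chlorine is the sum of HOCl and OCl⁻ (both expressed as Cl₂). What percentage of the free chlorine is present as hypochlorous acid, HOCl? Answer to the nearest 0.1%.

[OCl⁻]/[HOCl] = 10^(pH − pKa) = 10^(8.23 − 7.5) = 10^0.73 = 5.37.
Fraction as HOCl = 1 / (1 + 5.37) = 0.157.

15.7%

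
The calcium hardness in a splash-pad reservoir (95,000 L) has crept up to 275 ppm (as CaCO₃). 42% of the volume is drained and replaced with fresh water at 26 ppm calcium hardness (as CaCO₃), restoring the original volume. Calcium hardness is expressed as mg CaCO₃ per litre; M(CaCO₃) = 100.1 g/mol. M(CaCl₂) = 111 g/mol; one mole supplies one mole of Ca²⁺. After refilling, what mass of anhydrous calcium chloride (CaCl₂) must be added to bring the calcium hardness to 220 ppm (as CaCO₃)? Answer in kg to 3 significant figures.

After draining 42% and refilling: 275 × 0.58 + 26 × 0.42 = 170.42 ppm.
Deficit to target: 220 − 170.42 = 49.58 mg/L.
As CaCO₃: 49.58 mg/L × 95,000 L = 4710 g; ÷ 100.1 = 47.05 mol Ca²⁺.
Mass: 47.05 × 111 = 5223 g.

5.22 kg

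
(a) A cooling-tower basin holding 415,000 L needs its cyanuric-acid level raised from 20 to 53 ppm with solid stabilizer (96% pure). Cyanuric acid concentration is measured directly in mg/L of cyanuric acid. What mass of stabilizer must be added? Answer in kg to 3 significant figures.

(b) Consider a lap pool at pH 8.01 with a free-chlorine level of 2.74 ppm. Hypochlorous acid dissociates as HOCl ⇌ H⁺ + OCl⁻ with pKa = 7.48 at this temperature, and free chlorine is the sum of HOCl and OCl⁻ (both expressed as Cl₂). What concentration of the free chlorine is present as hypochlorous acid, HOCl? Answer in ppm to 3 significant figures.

(a) 14.3 kg; (b) 0.624 ppm

(a) CYA to add: (53 − 20) = 33 mg/L × 415,000 L = 13,700 g cyanuric acid.
(a) At 96% purity: 13,700 / 0.96 = 14,270 g product.

(b) [OCl⁻]/[HOCl] = 10^(pH − pKa) = 10^(8.01 − 7.48) = 10^0.53 = 3.388.
(b) Fraction as HOCl = 1 / (1 + 3.388) = 0.2279.
(b) HOCl = 0.2279 × 2.74 ppm = 0.6244 ppm.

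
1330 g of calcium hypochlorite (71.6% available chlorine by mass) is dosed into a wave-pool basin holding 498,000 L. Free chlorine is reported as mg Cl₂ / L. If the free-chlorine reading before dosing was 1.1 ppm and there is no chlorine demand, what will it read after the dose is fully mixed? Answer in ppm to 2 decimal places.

3.01 ppm

Available chlorine delivered: 1330 g × 0.716 = 952.3 g as Cl₂.
Concentration rise: 952.3 g / 498,000 L = 1.912 mg/L = 1.91 ppm.
Final FC: 1.1 + 1.91 = 3.01 ppm.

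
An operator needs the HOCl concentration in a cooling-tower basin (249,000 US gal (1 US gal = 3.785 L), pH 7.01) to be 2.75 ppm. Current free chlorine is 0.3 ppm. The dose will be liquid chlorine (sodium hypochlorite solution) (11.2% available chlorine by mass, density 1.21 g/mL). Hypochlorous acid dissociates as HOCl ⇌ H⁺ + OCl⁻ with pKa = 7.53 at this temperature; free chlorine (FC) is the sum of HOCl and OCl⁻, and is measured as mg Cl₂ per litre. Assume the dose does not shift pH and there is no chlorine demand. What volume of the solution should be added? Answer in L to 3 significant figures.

22.8 L

Volume: 249,000 US gal × 3.785 L/gal = 942,465 L.
[OCl⁻]/[HOCl] = 10^(pH − pKa) = 10^(7.01 − 7.53) = 0.302; fraction as HOCl = 1/(1 + 0.302) = 0.7681.
Free chlorine required for 2.75 ppm HOCl: 2.75 / 0.7681 = 3.58 ppm.
FC to add: 3.58 − 0.3 = 3.28 mg/L as Cl₂.
Cl₂ equivalent: 3.28 mg/L × 942,465 L = 3092 g.
Product at 11.2% available Cl: 3092 / 0.112 = 27,600 g.
Volume: 27,600 g ÷ 1.21 g/mL = 22,810 mL.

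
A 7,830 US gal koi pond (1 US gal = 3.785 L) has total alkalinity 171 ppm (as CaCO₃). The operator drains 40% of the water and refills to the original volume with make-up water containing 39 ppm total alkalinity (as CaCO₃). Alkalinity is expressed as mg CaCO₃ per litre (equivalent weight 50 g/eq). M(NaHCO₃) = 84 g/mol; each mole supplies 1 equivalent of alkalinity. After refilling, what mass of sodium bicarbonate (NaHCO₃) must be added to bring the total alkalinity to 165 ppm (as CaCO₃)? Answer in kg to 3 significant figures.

2.33 kg

Volume: 7,830 US gal × 3.785 L/gal = 29,637 L.
After draining 40% and refilling: 171 × 0.60 + 39 × 0.40 = 118.2 ppm.
Deficit to target: 165 − 118.2 = 46.8 mg/L.
As CaCO₃: 46.8 mg/L × 29,637 L = 1387 g; ÷ 50 g/eq ÷ 1 = 27.74 mol NaHCO₃.
Mass: 27.74 × 84 = 2330 g.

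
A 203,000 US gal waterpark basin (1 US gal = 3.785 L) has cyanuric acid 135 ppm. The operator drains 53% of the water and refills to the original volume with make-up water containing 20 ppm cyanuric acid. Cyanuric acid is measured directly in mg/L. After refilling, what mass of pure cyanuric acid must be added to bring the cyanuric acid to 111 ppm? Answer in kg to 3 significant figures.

Volume: 203,000 US gal × 3.785 L/gal = 768,355 L.
After draining 53% and refilling: 135 × 0.47 + 20 × 0.53 = 74.05 ppm.
Deficit to target: 111 − 74.05 = 36.95 mg/L.
Mass: 36.95 mg/L × 768,355 L = 28,390 g cyanuric acid.

28.4 kg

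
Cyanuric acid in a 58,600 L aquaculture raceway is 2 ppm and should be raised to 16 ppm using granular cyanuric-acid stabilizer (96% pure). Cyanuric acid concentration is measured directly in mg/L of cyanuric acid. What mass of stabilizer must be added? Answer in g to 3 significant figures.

855 g

CYA to add: (16 − 2) = 14 mg/L × 58,600 L = 820.4 g cyanuric acid.
At 96% purity: 820.4 / 0.96 = 854.6 g product.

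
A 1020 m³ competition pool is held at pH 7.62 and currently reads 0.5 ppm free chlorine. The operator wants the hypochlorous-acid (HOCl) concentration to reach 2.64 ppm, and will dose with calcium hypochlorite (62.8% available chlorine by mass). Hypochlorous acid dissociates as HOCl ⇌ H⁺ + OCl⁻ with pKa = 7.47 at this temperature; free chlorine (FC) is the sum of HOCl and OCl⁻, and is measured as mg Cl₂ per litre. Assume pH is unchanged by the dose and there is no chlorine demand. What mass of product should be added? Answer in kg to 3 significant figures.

9.53 kg

Volume: 1020 m³ = 1,020,000 L.
[OCl⁻]/[HOCl] = 10^(pH − pKa) = 10^(7.62 − 7.47) = 1.413; fraction as HOCl = 1/(1 + 1.413) = 0.4145.
Free chlorine required for 2.64 ppm HOCl: 2.64 / 0.4145 = 6.369 ppm.
FC to add: 6.369 − 0.5 = 5.869 mg/L as Cl₂.
Cl₂ equivalent: 5.869 mg/L × 1,020,000 L = 5986 g.
Product at 62.8% available Cl: 5986 / 0.628 = 9533 g.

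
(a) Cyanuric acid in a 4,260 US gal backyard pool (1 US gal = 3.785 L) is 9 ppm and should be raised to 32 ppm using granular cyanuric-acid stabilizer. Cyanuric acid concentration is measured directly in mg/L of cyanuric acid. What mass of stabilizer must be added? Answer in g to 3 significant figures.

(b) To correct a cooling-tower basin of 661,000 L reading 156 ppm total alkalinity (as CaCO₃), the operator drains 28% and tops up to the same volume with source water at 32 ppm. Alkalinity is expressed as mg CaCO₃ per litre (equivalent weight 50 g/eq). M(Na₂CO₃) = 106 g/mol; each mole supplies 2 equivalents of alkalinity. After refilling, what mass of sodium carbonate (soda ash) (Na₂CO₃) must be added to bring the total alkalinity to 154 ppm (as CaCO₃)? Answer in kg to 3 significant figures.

(a) 371 g; (b) 22.9 kg

(a) Volume: 4,260 US gal × 3.785 L/gal = 16,124 L.
(a) CYA to add: (32 − 9) = 23 mg/L × 16,124 L = 370.9 g cyanuric acid.

(b) After draining 28% and refilling: 156 × 0.72 + 32 × 0.28 = 121.28 ppm.
(b) Deficit to target: 154 − 121.28 = 32.72 mg/L.
(b) As CaCO₃: 32.72 mg/L × 661,000 L = 21,630 g; ÷ 50 g/eq ÷ 2 = 216.3 mol Na₂CO₃.
(b) Mass: 216.3 × 106 = 22,930 g.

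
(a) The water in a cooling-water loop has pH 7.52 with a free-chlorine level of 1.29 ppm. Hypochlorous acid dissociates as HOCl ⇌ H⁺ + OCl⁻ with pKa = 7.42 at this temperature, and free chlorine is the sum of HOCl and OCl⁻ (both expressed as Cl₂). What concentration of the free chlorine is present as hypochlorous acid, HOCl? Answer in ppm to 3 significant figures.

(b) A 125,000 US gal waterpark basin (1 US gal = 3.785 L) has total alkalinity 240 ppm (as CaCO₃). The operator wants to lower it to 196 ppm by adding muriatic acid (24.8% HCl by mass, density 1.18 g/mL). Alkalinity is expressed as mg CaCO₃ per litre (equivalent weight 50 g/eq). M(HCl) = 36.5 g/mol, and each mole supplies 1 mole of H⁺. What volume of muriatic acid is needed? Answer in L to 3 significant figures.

(a) 0.571 ppm; (b) 51.9 L

(a) [OCl⁻]/[HOCl] = 10^(pH − pKa) = 10^(7.52 − 7.42) = 10^0.10 = 1.259.
(a) Fraction as HOCl = 1 / (1 + 1.259) = 0.4427.
(a) HOCl = 0.4427 × 1.29 ppm = 0.5711 ppm.

(b) Volume: 125,000 US gal × 3.785 L/gal = 473,125 L.
(b) Alkalinity to neutralize: (240 − 196) = 44 mg/L as CaCO₃ × 473,125 L = 20,820 g as CaCO₃.
(b) Equivalents of H⁺ required: 20,820 ÷ 50 g/eq = 416.4 eq = 416.4 mol HCl.
(b) Mass of HCl: 416.4 × 36.5 = 15,200 g.
(b) Mass of 24.8% solution: 15,200 / 0.248 = 61,280 g.
(b) Volume: 61,280 g ÷ 1.18 g/mL = 51,930 mL.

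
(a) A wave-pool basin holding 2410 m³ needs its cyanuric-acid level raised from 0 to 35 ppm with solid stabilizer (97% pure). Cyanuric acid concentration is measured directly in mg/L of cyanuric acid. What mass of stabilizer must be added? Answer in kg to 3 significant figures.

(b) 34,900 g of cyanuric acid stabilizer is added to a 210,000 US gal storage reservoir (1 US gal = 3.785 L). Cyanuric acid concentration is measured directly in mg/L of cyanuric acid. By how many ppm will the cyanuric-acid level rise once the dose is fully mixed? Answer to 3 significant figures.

(a) 87.0 kg; (b) 43.9 ppm

(a) Volume: 2410 m³ = 2,410,000 L.
(a) CYA to add: (35 − 0) = 35 mg/L × 2,410,000 L = 84,350 g cyanuric acid.
(a) At 97% purity: 84,350 / 0.97 = 86,960 g product.

(b) Volume: 210,000 US gal × 3.785 L/gal = 794,850 L.
(b) Rise: 34,900 g / 794,850 L × 1000 = 43.91 mg/L.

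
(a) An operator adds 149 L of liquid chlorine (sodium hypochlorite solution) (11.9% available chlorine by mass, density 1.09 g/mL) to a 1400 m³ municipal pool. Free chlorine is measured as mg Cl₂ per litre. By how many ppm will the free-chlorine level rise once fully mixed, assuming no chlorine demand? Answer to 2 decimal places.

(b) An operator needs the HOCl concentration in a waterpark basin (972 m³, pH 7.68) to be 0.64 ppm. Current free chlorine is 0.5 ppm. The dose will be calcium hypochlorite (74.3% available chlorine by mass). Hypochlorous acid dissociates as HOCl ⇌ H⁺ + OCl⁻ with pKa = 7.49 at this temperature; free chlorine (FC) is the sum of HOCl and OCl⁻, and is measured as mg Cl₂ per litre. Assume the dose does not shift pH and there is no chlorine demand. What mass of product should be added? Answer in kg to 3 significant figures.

(a) Volume: 1400 m³ = 1,400,000 L.
(a) Mass of solution: 149 L × 1000 mL/L × 1.09 g/mL = 162,400 g.
(a) Available chlorine delivered: 162,400 g × 0.119 = 19,330 g as Cl₂.
(a) Concentration rise: 19,330 g / 1,400,000 L = 13.8 mg/L = 13.80 ppm.

(b) Volume: 972 m³ = 972,000 L.
(b) [OCl⁻]/[HOCl] = 10^(pH − pKa) = 10^(7.68 − 7.49) = 1.549; fraction as HOCl = 1/(1 + 1.549) = 0.3923.
(b) Free chlorine required for 0.64 ppm HOCl: 0.64 / 0.3923 = 1.631 ppm.
(b) FC to add: 1.631 − 0.5 = 1.131 mg/L as Cl₂.
(b) Cl₂ equivalent: 1.131 mg/L × 972,000 L = 1100 g.
(b) Product at 74.3% available Cl: 1100 / 0.743 = 1480 g.

(a) 13.80 ppm; (b) 1.48 kg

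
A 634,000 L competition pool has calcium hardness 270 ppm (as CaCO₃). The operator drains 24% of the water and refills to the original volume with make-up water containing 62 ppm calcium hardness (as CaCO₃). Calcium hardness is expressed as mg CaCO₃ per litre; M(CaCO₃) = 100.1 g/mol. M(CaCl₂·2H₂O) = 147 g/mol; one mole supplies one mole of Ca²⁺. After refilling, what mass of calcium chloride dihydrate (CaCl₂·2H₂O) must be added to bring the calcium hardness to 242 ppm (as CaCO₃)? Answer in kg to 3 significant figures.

After draining 24% and refilling: 270 × 0.76 + 62 × 0.24 = 220.08 ppm.
Deficit to target: 242 − 220.08 = 21.92 mg/L.
As CaCO₃: 21.92 mg/L × 634,000 L = 13,900 g; ÷ 100.1 = 138.8 mol Ca²⁺.
Mass: 138.8 × 147 = 20,410 g.

20.4 kg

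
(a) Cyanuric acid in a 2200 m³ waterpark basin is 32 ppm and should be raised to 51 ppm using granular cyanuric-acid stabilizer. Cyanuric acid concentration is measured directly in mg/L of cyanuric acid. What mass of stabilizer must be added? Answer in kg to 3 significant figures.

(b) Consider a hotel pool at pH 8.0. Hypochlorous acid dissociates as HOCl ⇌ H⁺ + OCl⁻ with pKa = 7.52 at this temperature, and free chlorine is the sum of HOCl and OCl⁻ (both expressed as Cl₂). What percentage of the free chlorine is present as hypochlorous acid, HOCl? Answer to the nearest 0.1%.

(a) Volume: 2200 m³ = 2,200,000 L.
(a) CYA to add: (51 − 32) = 19 mg/L × 2,200,000 L = 41,800 g cyanuric acid.

(b) [OCl⁻]/[HOCl] = 10^(pH − pKa) = 10^(8.0 − 7.52) = 10^0.48 = 3.02.
(b) Fraction as HOCl = 1 / (1 + 3.02) = 0.2488.

(a) 41.8 kg; (b) 24.9%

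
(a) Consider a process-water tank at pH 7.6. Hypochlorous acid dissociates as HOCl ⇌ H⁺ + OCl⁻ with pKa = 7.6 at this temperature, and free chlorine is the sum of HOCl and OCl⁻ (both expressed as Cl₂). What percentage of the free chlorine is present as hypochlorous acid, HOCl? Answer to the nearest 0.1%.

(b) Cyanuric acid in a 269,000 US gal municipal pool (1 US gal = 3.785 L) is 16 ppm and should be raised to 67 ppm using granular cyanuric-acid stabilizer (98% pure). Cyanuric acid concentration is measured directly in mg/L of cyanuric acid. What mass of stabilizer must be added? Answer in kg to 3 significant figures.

(a) 50.0%; (b) 53.0 kg

(a) [OCl⁻]/[HOCl] = 10^(pH − pKa) = 10^(7.6 − 7.6) = 10^0.00 = 1.
(a) Fraction as HOCl = 1 / (1 + 1) = 0.5.

(b) Volume: 269,000 US gal × 3.785 L/gal = 1,018,165 L.
(b) CYA to add: (67 − 16) = 51 mg/L × 1,018,165 L = 51,930 g cyanuric acid.
(b) At 98% purity: 51,930 / 0.98 = 52,990 g product.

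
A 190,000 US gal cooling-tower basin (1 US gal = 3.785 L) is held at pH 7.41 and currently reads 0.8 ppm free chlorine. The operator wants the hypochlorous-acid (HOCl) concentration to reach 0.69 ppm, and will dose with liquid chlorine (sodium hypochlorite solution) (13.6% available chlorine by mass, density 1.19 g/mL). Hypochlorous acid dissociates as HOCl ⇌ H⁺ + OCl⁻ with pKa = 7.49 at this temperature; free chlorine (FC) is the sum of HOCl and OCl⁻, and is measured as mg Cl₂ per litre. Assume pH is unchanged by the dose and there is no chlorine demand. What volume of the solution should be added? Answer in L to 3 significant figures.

Volume: 190,000 US gal × 3.785 L/gal = 719,150 L.
[OCl⁻]/[HOCl] = 10^(pH − pKa) = 10^(7.41 − 7.49) = 0.8318; fraction as HOCl = 1/(1 + 0.8318) = 0.5459.
Free chlorine required for 0.69 ppm HOCl: 0.69 / 0.5459 = 1.264 ppm.
FC to add: 1.264 − 0.8 = 0.4639 mg/L as Cl₂.
Cl₂ equivalent: 0.4639 mg/L × 719,150 L = 333.6 g.
Product at 13.6% available Cl: 333.6 / 0.136 = 2453 g.
Volume: 2453 g ÷ 1.19 g/mL = 2061 mL.

2.06 L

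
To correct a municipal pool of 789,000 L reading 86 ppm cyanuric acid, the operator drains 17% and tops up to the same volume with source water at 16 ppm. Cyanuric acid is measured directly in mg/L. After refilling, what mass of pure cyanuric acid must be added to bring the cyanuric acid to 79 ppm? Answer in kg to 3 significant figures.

After draining 17% and refilling: 86 × 0.83 + 16 × 0.17 = 74.1 ppm.
Deficit to target: 79 − 74.1 = 4.9 mg/L.
Mass: 4.9 mg/L × 789,000 L = 3866 g cyanuric acid.

3.87 kg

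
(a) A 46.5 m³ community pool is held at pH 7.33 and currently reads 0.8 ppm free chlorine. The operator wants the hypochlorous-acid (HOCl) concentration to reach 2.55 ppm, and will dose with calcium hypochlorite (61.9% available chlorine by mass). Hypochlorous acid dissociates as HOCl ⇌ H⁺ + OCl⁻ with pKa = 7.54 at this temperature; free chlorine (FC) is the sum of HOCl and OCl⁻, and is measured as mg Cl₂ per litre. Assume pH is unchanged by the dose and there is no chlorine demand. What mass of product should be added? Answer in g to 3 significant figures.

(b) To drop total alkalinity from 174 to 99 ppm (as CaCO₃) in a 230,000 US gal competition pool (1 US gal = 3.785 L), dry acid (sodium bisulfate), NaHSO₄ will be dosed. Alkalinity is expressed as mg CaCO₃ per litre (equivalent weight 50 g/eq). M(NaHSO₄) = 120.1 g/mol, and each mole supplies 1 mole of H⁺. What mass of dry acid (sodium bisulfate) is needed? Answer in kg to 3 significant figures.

(a) Volume: 46.5 m³ = 46,500 L.
(a) [OCl⁻]/[HOCl] = 10^(pH − pKa) = 10^(7.33 − 7.54) = 0.6166; fraction as HOCl = 1/(1 + 0.6166) = 0.6186.
(a) Free chlorine required for 2.55 ppm HOCl: 2.55 / 0.6186 = 4.122 ppm.
(a) FC to add: 4.122 − 0.8 = 3.322 mg/L as Cl₂.
(a) Cl₂ equivalent: 3.322 mg/L × 46,500 L = 154.5 g.
(a) Product at 61.9% available Cl: 154.5 / 0.619 = 249.6 g.

(b) Volume: 230,000 US gal × 3.785 L/gal = 870,550 L.
(b) Alkalinity to neutralize: (174 − 99) = 75 mg/L as CaCO₃ × 870,550 L = 65,290 g as CaCO₃.
(b) Equivalents of H⁺ required: 65,290 ÷ 50 g/eq = 1306 eq = 1306 mol NaHSO₄.
(b) Mass of NaHSO₄: 1306 × 120.1 = 156,800 g.

(a) 250 g; (b) 157 kg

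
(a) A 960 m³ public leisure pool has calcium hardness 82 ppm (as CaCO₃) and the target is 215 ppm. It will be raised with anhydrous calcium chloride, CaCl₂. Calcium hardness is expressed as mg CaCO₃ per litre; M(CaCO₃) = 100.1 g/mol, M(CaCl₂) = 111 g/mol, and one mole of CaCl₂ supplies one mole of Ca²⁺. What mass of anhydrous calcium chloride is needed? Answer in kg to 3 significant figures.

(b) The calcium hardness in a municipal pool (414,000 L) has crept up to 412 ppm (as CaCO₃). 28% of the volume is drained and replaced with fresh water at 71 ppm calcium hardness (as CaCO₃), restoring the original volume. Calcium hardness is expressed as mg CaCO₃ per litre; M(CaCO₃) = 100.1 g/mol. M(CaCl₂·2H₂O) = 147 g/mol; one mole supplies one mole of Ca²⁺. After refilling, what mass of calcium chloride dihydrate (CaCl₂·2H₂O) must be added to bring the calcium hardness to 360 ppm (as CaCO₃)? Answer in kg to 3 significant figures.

(a) Volume: 960 m³ = 960,000 L.
(a) Hardness to add: (215 − 82) = 133 mg/L as CaCO₃ × 960,000 L = 127,700 g as CaCO₃.
(a) Moles of Ca²⁺ (1 mol Ca²⁺ ≡ 1 mol CaCO₃): 127,700 / 100.1 g/mol = 1276 mol.
(a) Mass of CaCl₂: 1276 × 111 = 141,600 g.

(b) After draining 28% and refilling: 412 × 0.72 + 71 × 0.28 = 316.52 ppm.
(b) Deficit to target: 360 − 316.52 = 43.48 mg/L.
(b) As CaCO₃: 43.48 mg/L × 414,000 L = 18,000 g; ÷ 100.1 = 179.8 mol Ca²⁺.
(b) Mass: 179.8 × 147 = 26,430 g.

(a) 142 kg; (b) 26.4 kg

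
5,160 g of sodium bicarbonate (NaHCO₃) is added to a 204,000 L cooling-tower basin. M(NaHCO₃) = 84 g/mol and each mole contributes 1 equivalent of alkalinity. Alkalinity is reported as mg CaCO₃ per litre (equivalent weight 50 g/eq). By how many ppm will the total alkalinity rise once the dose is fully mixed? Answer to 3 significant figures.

Moles of NaHCO₃: 5,160 g ÷ 84 g/mol = 61.43 mol → 61.43 eq of alkalinity.
As CaCO₃: 61.43 eq × 50 g/eq = 3071 g.
Rise: 3071 g / 204,000 L × 1000 = 15.06 mg/L.

15.1 ppm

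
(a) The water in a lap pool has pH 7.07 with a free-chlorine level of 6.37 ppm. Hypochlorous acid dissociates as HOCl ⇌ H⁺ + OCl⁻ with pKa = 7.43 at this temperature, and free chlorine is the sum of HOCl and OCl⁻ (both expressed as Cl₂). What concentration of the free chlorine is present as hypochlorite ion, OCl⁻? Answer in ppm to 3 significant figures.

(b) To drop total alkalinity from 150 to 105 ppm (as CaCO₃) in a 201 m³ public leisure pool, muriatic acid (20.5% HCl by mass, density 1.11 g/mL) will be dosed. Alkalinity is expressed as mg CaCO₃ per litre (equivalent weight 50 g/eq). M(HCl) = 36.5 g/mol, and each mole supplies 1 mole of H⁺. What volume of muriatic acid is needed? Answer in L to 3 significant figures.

(a) [OCl⁻]/[HOCl] = 10^(pH − pKa) = 10^(7.07 − 7.43) = 10^-0.36 = 0.4365.
(a) Fraction as HOCl = 1 / (1 + 0.4365) = 0.6961.
(a) OCl⁻ = (1 − 0.6961) × 6.37 ppm = 1.936 ppm.

(b) Volume: 201 m³ = 201,000 L.
(b) Alkalinity to neutralize: (150 − 105) = 45 mg/L as CaCO₃ × 201,000 L = 9045 g as CaCO₃.
(b) Equivalents of H⁺ required: 9045 ÷ 50 g/eq = 180.9 eq = 180.9 mol HCl.
(b) Mass of HCl: 180.9 × 36.5 = 6603 g.
(b) Mass of 20.5% solution: 6603 / 0.205 = 32,210 g.
(b) Volume: 32,210 g ÷ 1.11 g/mL = 29,020 mL.

(a) 1.94 ppm; (b) 29.0 L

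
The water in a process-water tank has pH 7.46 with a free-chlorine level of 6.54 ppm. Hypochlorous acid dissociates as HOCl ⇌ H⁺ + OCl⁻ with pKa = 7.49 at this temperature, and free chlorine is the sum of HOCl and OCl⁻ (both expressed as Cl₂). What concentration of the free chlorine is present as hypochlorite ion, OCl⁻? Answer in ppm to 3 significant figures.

[OCl⁻]/[HOCl] = 10^(pH − pKa) = 10^(7.46 − 7.49) = 10^-0.03 = 0.9333.
Fraction as HOCl = 1 / (1 + 0.9333) = 0.5173.
OCl⁻ = (1 − 0.5173) × 6.54 ppm = 3.157 ppm.

3.16 ppm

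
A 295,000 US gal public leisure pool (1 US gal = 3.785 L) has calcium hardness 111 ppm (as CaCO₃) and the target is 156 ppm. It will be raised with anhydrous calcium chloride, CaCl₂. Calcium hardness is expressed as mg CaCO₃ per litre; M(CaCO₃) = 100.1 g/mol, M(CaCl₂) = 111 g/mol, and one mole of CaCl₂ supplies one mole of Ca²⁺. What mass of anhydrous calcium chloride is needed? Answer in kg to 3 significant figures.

55.7 kg

Volume: 295,000 US gal × 3.785 L/gal = 1,116,575 L.
Hardness to add: (156 − 111) = 45 mg/L as CaCO₃ × 1,116,575 L = 50,250 g as CaCO₃.
Moles of Ca²⁺ (1 mol Ca²⁺ ≡ 1 mol CaCO₃): 50,250 / 100.1 g/mol = 502 mol.
Mass of CaCl₂: 502 × 111 = 55,720 g.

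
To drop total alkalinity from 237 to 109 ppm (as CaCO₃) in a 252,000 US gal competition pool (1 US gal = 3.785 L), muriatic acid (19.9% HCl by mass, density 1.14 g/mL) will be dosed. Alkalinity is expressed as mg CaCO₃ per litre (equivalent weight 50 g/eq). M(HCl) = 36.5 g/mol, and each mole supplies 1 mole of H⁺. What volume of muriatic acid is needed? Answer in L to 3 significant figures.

393 L

Volume: 252,000 US gal × 3.785 L/gal = 953,820 L.
Alkalinity to neutralize: (237 − 109) = 128 mg/L as CaCO₃ × 953,820 L = 122,100 g as CaCO₃.
Equivalents of H⁺ required: 122,100 ÷ 50 g/eq = 2442 eq = 2442 mol HCl.
Mass of HCl: 2442 × 36.5 = 89,120 g.
Mass of 19.9% solution: 89,120 / 0.199 = 447,900 g.
Volume: 447,900 g ÷ 1.14 g/mL = 392,900 mL.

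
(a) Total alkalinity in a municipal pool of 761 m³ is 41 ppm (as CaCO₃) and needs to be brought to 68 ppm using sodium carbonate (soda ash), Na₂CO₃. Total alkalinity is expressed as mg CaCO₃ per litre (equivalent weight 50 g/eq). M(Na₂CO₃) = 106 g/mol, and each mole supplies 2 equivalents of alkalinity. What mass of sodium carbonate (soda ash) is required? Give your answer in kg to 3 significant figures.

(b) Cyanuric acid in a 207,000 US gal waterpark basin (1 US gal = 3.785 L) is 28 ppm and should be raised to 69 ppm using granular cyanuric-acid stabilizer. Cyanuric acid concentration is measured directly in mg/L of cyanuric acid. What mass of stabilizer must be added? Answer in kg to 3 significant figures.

(a) 21.8 kg; (b) 32.1 kg

(a) Volume: 761 m³ = 761,000 L.
(a) Alkalinity to add: (68 − 41) = 27 mg/L as CaCO₃ × 761,000 L = 20,550 g as CaCO₃.
(a) Equivalents: 20,550 g ÷ 50 g/eq = 410.9 eq.
(a) Each mole of Na₂CO₃ supplies 2 eq, so 410.9 / 2 = 205.5 mol.
(a) Mass: 205.5 mol × 106 g/mol = 21,780 g.

(b) Volume: 207,000 US gal × 3.785 L/gal = 783,495 L.
(b) CYA to add: (69 − 28) = 41 mg/L × 783,495 L = 32,120 g cyanuric acid.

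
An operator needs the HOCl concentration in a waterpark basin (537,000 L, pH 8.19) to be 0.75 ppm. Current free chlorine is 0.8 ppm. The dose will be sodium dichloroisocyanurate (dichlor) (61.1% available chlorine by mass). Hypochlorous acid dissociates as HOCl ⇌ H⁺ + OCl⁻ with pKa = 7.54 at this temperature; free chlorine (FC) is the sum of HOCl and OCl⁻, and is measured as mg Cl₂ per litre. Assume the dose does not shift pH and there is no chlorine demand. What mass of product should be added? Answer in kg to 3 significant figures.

2.90 kg

[OCl⁻]/[HOCl] = 10^(pH − pKa) = 10^(8.19 − 7.54) = 4.467; fraction as HOCl = 1/(1 + 4.467) = 0.1829.
Free chlorine required for 0.75 ppm HOCl: 0.75 / 0.1829 = 4.1 ppm.
FC to add: 4.1 − 0.8 = 3.3 mg/L as Cl₂.
Cl₂ equivalent: 3.3 mg/L × 537,000 L = 1772 g.
Product at 61.1% available Cl: 1772 / 0.611 = 2900 g.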